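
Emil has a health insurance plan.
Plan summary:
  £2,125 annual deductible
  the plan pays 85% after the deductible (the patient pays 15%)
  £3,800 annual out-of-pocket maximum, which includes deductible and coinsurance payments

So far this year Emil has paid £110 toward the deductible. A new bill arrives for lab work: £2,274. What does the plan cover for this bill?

Remaining deductible: £2,125 − £110 = £2,015.
That leaves £2,274 − £2,015 = £259 for coinsurance.
Patient's 15% share of £259 is £38.85.
Patient responsibility before any cap: £2,015 + £38.85 = £2,053.85.
Cumulative spending £110 + £2,053.85 = £2,163.85 stays under the £3,800 maximum.
The insurer covers the remainder: £2,274 − £2,053.85 = £220.15.

£220.15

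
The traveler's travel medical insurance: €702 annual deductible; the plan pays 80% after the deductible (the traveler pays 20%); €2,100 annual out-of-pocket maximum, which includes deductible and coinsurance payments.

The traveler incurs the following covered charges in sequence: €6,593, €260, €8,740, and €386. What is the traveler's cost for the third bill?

Claim 1 (€6,593): €702 finishes the deductible; €5,891 goes to coinsurance; traveler's 20% is €1,178.20. Cost to traveler: €1,880.20. OOP to date €1,880.20.
Claim 2 (€260): 20% coinsurance on €260 = €52. Traveler owes €52 (running OOP €1,932.20).
Claim 3 (€8,740): 20% coinsurance on €8,740 = €1,748. Adding that to €1,932.20 gives €3,680.20, past the €2,100 cap; traveler pays only €2,100 − €1,932.20 = €167.80.

€167.80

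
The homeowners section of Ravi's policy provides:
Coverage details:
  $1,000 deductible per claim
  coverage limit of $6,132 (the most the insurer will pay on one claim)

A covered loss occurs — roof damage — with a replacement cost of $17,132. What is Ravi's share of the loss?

$11,000

After the deductible, $17,132 − $1,000 = $16,132 remains.
$16,132 exceeds the $6,132 limit, so the insurer pays the limit: $6,132.
Homeowner's share is the uncovered remainder: $17,132 − $6,132 = $11,000.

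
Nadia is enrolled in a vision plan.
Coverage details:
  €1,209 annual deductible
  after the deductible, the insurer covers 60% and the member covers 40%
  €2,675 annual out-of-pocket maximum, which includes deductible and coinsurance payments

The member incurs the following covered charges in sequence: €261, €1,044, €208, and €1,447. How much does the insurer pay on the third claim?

Bill 1, €261: fully absorbed by the deductible. Member pays €261; OOP now €261. Insurer: €261 − €261 = €0.
Bill 2, €1,044: deductible takes €948, €96 remains; coinsurance €96 × 40% = €38.40. Member pays €986.40; OOP now €1,247.40. Plan pays €1,044 − €986.40 = €57.60.
Bill 3, €208: deductible met; 40% of €208 = €83.20. Member pays €83.20; OOP now €1,330.60. Plan pays €208 − €83.20 = €124.80.

€124.80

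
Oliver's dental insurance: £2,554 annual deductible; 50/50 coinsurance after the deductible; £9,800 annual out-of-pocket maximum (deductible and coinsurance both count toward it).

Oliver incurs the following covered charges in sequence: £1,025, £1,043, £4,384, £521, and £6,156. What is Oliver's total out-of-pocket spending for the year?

Claim 1 — £1,025: all of it applies to the deductible. Patient owes £1,025 (running OOP £1,025).
Claim 2 — £1,043: entire amount goes to the deductible. Cost to patient: £1,043. OOP to date £2,068.
Claim 3 — £4,384: deductible takes £486, £3,898 remains; patient's 50% is £1,949. Patient pays £2,435; OOP now £4,503.
Claim 4 — £521: deductible already satisfied, so patient's share is 50% × £521 = £260.50. Patient owes £260.50 (running OOP £4,763.50).
Claim 5 — £6,156: 50% coinsurance on £6,156 = £3,078. Patient pays £3,078; OOP now £7,841.50.
Summing the patient's payments: £1,025 + £1,043 + £2,435 + £260.50 + £3,078 = £7,841.50.

£7,841.50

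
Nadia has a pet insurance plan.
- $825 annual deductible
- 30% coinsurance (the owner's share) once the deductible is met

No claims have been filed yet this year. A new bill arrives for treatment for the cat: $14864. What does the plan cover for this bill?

Nothing has been paid toward the $825 deductible, so the first $825 of this charge is applied there.
That leaves $14864 − $825 = $14039 for coinsurance.
Coinsurance: $14039 × 30% = $4211.70.
So the owner owes $825 + $4211.70 = $5036.70.
The insurer covers the remainder: $14864 − $5036.70 = $9827.30.

$9827.30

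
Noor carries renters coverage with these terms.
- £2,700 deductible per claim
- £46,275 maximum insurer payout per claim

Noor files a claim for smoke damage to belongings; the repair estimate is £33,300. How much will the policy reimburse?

£30,600

Less the £2,700 deductible: £33,300 − £2,700 = £30,600.
£30,600 is within the £46,275 limit, so the insurer pays £30,600.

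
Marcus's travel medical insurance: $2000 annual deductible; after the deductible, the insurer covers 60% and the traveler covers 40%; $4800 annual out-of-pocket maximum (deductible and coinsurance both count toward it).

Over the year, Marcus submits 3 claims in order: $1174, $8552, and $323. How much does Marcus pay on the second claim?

$3626

Claim 1 ($1174): fully absorbed by the deductible. Traveler pays $1174; OOP now $1174.
Claim 2 ($8552): $826 to deductible, leaving $7726; traveler's 40% is $3090.40. Deductible plus coinsurance: $826 + $3090.40 = $3916.40. That would push OOP to $5090.40, over the $4800 cap, so traveler pays $4800 − $1174 = $3626.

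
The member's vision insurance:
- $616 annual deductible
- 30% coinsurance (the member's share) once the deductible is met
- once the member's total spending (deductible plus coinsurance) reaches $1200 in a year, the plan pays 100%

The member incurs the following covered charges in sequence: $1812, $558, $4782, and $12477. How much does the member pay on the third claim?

$57.80

Claim 1 ($1812): $616 to deductible, leaving $1196; coinsurance $1196 × 30% = $358.80. Cost to member: $974.80. OOP to date $974.80.
Claim 2 ($558): 30% coinsurance on $558 = $167.40. Member pays $167.40; OOP now $1142.20.
Claim 3 ($4782): 30% coinsurance on $4782 = $1434.60. That would push OOP to $2576.80, over the $1200 cap, so member pays $1200 − $1142.20 = $57.80.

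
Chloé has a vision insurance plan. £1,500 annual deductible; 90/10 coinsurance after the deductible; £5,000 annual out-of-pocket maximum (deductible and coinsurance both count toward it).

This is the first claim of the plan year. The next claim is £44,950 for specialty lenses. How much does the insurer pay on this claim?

The full £1,500 deductible is still open; £1,500 of this bill applies to it.
The remaining £43,450 (= £44,950 − £1,500) moves to coinsurance.
Coinsurance: £43,450 × 10% = £4,345.
So the member owes £1,500 + £4,345 = £5,845 before any cap.
Year-to-date out-of-pocket would reach £0 + £5,845 = £5,845, above the £5,000 maximum, so the member pays only £5,000 − £0 = £5,000.
The insurer covers the remainder: £44,950 − £5,000 = £39,950.

£39,950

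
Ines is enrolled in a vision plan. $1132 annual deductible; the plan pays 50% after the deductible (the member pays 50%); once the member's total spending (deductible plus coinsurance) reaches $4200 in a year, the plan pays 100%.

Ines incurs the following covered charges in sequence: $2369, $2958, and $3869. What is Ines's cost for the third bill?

$970.50

Claim 1 ($2369): $1132 finishes the deductible; $1237 goes to coinsurance; member's 50% is $618.50. Member owes $1750.50 (running OOP $1750.50).
Claim 2 ($2958): 50% coinsurance on $2958 = $1479. Cost to member: $1479. OOP to date $3229.50.
Claim 3 ($3869): 50% coinsurance on $3869 = $1934.50. Adding that to $3229.50 gives $5164, past the $4200 cap; member pays only $4200 − $3229.50 = $970.50.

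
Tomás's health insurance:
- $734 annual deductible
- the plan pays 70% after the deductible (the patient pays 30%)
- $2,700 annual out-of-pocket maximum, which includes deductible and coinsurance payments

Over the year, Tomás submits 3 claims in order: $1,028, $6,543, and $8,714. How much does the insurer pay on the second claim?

Bill 1, $1,028: $734 finishes the deductible; $294 goes to coinsurance; patient's 30% is $88.20. Cost to patient: $822.20. OOP to date $822.20. Plan pays $1,028 − $822.20 = $205.80.
Bill 2, $6,543: deductible already satisfied, so patient's share is 30% × $6,543 = $1,962.90. OOP would hit $2,785.10 > $2,700, so the cap limits the patient to $2,700 − $822.20 = $1,877.80. Insurer: $6,543 − $1,877.80 = $4,665.20.

$4,665.20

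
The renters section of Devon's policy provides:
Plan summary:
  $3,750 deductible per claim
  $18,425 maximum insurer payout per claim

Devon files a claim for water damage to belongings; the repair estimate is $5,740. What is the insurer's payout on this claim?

$1,990

After the deductible, $5,740 − $3,750 = $1,990 remains.
$1,990 is within the $18,425 limit, so the insurer pays $1,990.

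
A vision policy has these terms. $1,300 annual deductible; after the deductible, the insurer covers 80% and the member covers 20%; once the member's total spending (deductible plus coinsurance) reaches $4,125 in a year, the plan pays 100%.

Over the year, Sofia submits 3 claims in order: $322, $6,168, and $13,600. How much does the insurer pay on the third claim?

Claim 1 ($322): all of it applies to the deductible. Member pays $322; OOP now $322. Insurer: $322 − $322 = $0.
Claim 2 ($6,168): deductible takes $978, $5,190 remains; coinsurance $5,190 × 20% = $1,038. Member owes $2,016 (running OOP $2,338). Insurer: $6,168 − $2,016 = $4,152.
Claim 3 ($13,600): deductible met; 20% of $13,600 = $2,720. Adding that to $2,338 gives $5,058, past the $4,125 cap; member pays only $4,125 − $2,338 = $1,787. Plan pays $13,600 − $1,787 = $11,813.

$11,813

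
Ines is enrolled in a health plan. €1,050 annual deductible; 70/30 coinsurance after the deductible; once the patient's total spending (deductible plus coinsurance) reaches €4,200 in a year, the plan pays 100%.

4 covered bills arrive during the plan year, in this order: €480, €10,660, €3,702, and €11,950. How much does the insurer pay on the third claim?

€3,579

Bill 1, €480: all of it applies to the deductible. Patient pays €480; OOP now €480. Plan pays €480 − €480 = €0.
Bill 2, €10,660: €570 to deductible, leaving €10,090; coinsurance €10,090 × 30% = €3,027. Patient owes €3,597 (running OOP €4,077). Plan pays €10,660 − €3,597 = €7,063.
Bill 3, €3,702: deductible already satisfied, so patient's share is 30% × €3,702 = €1,110.60. Adding that to €4,077 gives €5,187.60, past the €4,200 cap; patient pays only €4,200 − €4,077 = €123. Insurer: €3,702 − €123 = €3,579.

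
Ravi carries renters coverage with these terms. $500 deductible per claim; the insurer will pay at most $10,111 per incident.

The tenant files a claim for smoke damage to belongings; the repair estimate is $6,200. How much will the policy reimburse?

After the deductible, $6,200 − $500 = $5,700 remains.
$5,700 ≤ $10,111, so the limit doesn't bind; insurer pays $5,700.

$5,700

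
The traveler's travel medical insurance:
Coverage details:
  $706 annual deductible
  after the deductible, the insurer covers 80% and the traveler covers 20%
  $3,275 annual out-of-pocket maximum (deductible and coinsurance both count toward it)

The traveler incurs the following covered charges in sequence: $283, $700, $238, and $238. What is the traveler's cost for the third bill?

Claim 1 — $283: all of it applies to the deductible. Traveler owes $283 (running OOP $283).
Claim 2 — $700: $423 finishes the deductible; $277 goes to coinsurance; traveler's 20% is $55.40. Cost to traveler: $478.40. OOP to date $761.40.
Claim 3 — $238: deductible met; 20% of $238 = $47.60. Traveler owes $47.60 (running OOP $809).

$47.60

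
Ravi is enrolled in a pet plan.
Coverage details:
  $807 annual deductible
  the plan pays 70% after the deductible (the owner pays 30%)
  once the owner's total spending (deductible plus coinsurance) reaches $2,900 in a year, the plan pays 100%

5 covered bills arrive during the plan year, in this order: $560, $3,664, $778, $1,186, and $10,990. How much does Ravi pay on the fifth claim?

$478.70

#1 ($560): fully absorbed by the deductible. Owner pays $560; OOP now $560.
#2 ($3,664): deductible takes $247, $3,417 remains; owner's 30% is $1,025.10. Cost to owner: $1,272.10. OOP to date $1,832.10.
#3 ($778): 30% coinsurance on $778 = $233.40. Owner pays $233.40; OOP now $2,065.50.
#4 ($1,186): 30% coinsurance on $1,186 = $355.80. Owner owes $355.80 (running OOP $2,421.30).
#5 ($10,990): deductible met; 30% of $10,990 = $3,297. That would push OOP to $5,718.30, over the $2,900 cap, so owner pays $2,900 − $2,421.30 = $478.70.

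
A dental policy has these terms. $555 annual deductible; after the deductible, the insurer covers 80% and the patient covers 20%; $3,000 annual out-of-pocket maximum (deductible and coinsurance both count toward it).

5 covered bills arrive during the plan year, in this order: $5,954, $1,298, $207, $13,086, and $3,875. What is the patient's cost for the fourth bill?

$1,064.20

Claim 1 — $5,954: $555 finishes the deductible; $5,399 goes to coinsurance; coinsurance $5,399 × 20% = $1,079.80. Patient pays $1,634.80; OOP now $1,634.80.
Claim 2 — $1,298: deductible already satisfied, so patient's share is 20% × $1,298 = $259.60. Patient owes $259.60 (running OOP $1,894.40).
Claim 3 — $207: deductible met; 20% of $207 = $41.40. Cost to patient: $41.40. OOP to date $1,935.80.
Claim 4 — $13,086: deductible already satisfied, so patient's share is 20% × $13,086 = $2,617.20. That would push OOP to $4,553, over the $3,000 cap, so patient pays $3,000 − $1,935.80 = $1,064.20.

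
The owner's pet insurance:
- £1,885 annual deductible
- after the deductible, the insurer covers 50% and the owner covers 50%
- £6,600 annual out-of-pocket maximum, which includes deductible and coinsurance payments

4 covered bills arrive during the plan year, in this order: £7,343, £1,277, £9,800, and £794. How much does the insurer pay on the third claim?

Claim 1 (£7,343): £1,885 to deductible, leaving £5,458; owner's 50% is £2,729. Cost to owner: £4,614. OOP to date £4,614. Plan pays £7,343 − £4,614 = £2,729.
Claim 2 (£1,277): deductible already satisfied, so owner's share is 50% × £1,277 = £638.50. Owner pays £638.50; OOP now £5,252.50. Insurer: £1,277 − £638.50 = £638.50.
Claim 3 (£9,800): 50% coinsurance on £9,800 = £4,900. That would push OOP to £10,152.50, over the £6,600 cap, so owner pays £6,600 − £5,252.50 = £1,347.50. Plan pays £9,800 − £1,347.50 = £8,452.50.

£8,452.50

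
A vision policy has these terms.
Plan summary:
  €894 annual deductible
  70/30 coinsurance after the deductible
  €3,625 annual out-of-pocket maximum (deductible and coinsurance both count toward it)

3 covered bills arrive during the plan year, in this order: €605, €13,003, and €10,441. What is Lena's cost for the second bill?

€3,020

Claim 1 (€605): all of it applies to the deductible. Cost to member: €605. OOP to date €605.
Claim 2 (€13,003): €289 finishes the deductible; €12,714 goes to coinsurance; member's 30% is €3,814.20. Claim cost before the cap: €289 + €3,814.20 = €4,103.20. Adding that to €605 gives €4,708.20, past the €3,625 cap; member pays only €3,625 − €605 = €3,020.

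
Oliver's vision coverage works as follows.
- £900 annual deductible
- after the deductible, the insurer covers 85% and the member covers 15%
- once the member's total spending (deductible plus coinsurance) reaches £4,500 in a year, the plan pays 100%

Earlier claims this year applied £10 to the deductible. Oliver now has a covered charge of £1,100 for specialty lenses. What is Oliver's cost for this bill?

Remaining deductible: £900 − £10 = £890.
That leaves £1,100 − £890 = £210 for coinsurance.
15% of £210 = £31.50 falls to the member.
That puts the member's cost at £890 + £31.50 = £921.50 before any cap.
Cumulative spending £10 + £921.50 = £931.50 stays under the £4,500 maximum.

£921.50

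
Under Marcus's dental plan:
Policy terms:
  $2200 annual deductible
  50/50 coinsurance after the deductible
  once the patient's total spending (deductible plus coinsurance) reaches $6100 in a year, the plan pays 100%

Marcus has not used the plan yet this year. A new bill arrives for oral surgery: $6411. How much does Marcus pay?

Deductible not yet touched, so the first $2200 of the bill goes to the deductible.
The remaining $4211 (= $6411 − $2200) moves to coinsurance.
Patient's 50% share of $4211 is $2105.50.
So the patient owes $2200 + $2105.50 = $4305.50 before any cap.
Total out-of-pocket so far would be $0 + $4305.50 = $4305.50, below the $6100 cap — no reduction.

$4305.50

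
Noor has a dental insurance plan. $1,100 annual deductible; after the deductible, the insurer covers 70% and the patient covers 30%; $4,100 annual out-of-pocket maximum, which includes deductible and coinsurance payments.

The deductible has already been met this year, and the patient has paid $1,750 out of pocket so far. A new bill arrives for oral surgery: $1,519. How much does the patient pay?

The deductible is already satisfied, so the full bill goes to coinsurance.
30% of $1,519 = $455.70 falls to the patient.
Year-to-date out-of-pocket becomes $1,750 + $455.70 = $2,205.70, still under the $4,100 maximum, so no cap applies.

$455.70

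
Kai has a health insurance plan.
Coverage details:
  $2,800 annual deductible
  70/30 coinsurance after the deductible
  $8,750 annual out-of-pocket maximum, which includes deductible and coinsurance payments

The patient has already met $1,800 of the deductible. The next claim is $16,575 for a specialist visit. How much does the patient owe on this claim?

$5,672.50

Deductible still to meet: $2,800 − $1,800 = $1,000.
The remaining $15,575 (= $16,575 − $1,000) moves to coinsurance.
30% of $15,575 = $4,672.50 falls to the patient.
That puts the patient's cost at $1,000 + $4,672.50 = $5,672.50 before any cap.
Total out-of-pocket so far would be $1,800 + $5,672.50 = $7,472.50, below the $8,750 cap — no reduction.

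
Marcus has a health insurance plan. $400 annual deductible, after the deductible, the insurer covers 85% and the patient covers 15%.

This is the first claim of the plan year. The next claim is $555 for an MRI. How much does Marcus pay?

$423.25

The full $400 deductible is still open; $400 of this bill applies to it.
The remaining $155 (= $555 − $400) moves to coinsurance.
15% of $155 = $23.25 falls to the patient.
So the patient owes $400 + $23.25 = $423.25.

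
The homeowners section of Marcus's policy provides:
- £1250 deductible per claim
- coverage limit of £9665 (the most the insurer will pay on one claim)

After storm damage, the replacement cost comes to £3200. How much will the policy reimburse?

After the deductible, £3200 − £1250 = £1950 remains.
£1950 is within the £9665 limit, so the insurer pays £1950.

£1950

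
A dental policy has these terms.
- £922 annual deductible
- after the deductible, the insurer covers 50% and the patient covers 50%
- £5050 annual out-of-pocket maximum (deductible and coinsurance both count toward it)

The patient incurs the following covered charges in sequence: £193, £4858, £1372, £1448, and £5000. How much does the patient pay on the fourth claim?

Claim 1 — £193: all of it applies to the deductible. Cost to patient: £193. OOP to date £193.
Claim 2 — £4858: deductible takes £729, £4129 remains; coinsurance £4129 × 50% = £2064.50. Cost to patient: £2793.50. OOP to date £2986.50.
Claim 3 — £1372: deductible met; 50% of £1372 = £686. Cost to patient: £686. OOP to date £3672.50.
Claim 4 — £1448: deductible already satisfied, so patient's share is 50% × £1448 = £724. Patient pays £724; OOP now £4396.50.

£724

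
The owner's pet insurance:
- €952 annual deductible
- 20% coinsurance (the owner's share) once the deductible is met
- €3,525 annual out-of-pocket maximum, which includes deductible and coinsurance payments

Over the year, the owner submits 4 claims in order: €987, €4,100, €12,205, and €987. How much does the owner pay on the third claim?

Claim 1 — €987: €952 finishes the deductible; €35 goes to coinsurance; 20% of €35 = €7. Owner owes €959 (running OOP €959).
Claim 2 — €4,100: deductible already satisfied, so owner's share is 20% × €4,100 = €820. Cost to owner: €820. OOP to date €1,779.
Claim 3 — €12,205: deductible met; 20% of €12,205 = €2,441. OOP would hit €4,220 > €3,525, so the cap limits the owner to €3,525 − €1,779 = €1,746.

€1,746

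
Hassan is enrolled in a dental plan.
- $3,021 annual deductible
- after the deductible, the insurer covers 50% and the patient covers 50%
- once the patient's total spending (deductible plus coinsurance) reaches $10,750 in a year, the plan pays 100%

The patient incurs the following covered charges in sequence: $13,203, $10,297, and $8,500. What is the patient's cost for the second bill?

Claim 1 ($13,203): $3,021 finishes the deductible; $10,182 goes to coinsurance; 50% of $10,182 = $5,091. Patient pays $8,112; OOP now $8,112.
Claim 2 ($10,297): 50% coinsurance on $10,297 = $5,148.50. Adding that to $8,112 gives $13,260.50, past the $10,750 cap; patient pays only $10,750 − $8,112 = $2,638.

$2,638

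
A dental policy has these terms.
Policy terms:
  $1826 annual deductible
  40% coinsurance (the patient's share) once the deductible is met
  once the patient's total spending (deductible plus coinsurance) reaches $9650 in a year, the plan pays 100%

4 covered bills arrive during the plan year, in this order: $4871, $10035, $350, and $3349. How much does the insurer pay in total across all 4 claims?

Bill 1, $4871: deductible takes $1826, $3045 remains; coinsurance $3045 × 40% = $1218. Patient pays $3044; OOP now $3044. Plan pays $4871 − $3044 = $1827.
Bill 2, $10035: deductible met; 40% of $10035 = $4014. Patient pays $4014; OOP now $7058. Plan pays $10035 − $4014 = $6021.
Bill 3, $350: deductible met; 40% of $350 = $140. Patient pays $140; OOP now $7198. Insurer: $350 − $140 = $210.
Bill 4, $3349: 40% coinsurance on $3349 = $1339.60. Cost to patient: $1339.60. OOP to date $8537.60. Insurer: $3349 − $1339.60 = $2009.40.
Insurer total = bills − patient's total = $18605 − $8537.60 = $10067.40.

$10067.40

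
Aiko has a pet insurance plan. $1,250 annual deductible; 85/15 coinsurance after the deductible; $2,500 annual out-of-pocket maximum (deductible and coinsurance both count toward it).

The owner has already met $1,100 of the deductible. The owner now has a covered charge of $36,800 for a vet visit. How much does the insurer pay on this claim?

Remaining deductible: $1,250 − $1,100 = $150.
The remaining $36,650 (= $36,800 − $150) moves to coinsurance.
Coinsurance: $36,650 × 15% = $5,497.50.
So the owner owes $150 + $5,497.50 = $5,647.50 before any cap.
Adding $5,647.50 to the $1,100 already spent would give $6,747.50, which exceeds the $2,500 cap; the owner pays just $2,500 − $1,100 = $1,400.
Insurer pays the balance: $36,800 − $1,400 = $35,400.

$35,400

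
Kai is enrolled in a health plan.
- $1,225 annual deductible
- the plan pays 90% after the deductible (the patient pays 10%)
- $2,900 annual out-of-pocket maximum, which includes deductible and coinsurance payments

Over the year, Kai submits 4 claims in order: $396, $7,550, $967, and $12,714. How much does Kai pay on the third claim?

$96.70

Bill 1, $396: entire amount goes to the deductible. Patient owes $396 (running OOP $396).
Bill 2, $7,550: deductible takes $829, $6,721 remains; 10% of $6,721 = $672.10. Patient pays $1,501.10; OOP now $1,897.10.
Bill 3, $967: deductible already satisfied, so patient's share is 10% × $967 = $96.70. Cost to patient: $96.70. OOP to date $1,993.80.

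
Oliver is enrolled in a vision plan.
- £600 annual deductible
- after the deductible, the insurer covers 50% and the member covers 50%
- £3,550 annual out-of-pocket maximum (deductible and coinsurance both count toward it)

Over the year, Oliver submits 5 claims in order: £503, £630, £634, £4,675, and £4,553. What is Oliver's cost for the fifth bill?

#1 (£503): all of it applies to the deductible. Cost to member: £503. OOP to date £503.
#2 (£630): deductible takes £97, £533 remains; 50% of £533 = £266.50. Member owes £363.50 (running OOP £866.50).
#3 (£634): deductible met; 50% of £634 = £317. Member pays £317; OOP now £1,183.50.
#4 (£4,675): 50% coinsurance on £4,675 = £2,337.50. Member pays £2,337.50; OOP now £3,521.
#5 (£4,553): deductible already satisfied, so member's share is 50% × £4,553 = £2,276.50. That would push OOP to £5,797.50, over the £3,550 cap, so member pays £3,550 − £3,521 = £29.

£29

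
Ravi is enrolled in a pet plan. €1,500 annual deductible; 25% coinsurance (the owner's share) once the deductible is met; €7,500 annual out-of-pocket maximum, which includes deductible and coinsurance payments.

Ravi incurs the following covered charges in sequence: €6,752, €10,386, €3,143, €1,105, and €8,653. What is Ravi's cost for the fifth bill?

€1,028.50

Claim 1 — €6,752: deductible takes €1,500, €5,252 remains; coinsurance €5,252 × 25% = €1,313. Cost to owner: €2,813. OOP to date €2,813.
Claim 2 — €10,386: 25% coinsurance on €10,386 = €2,596.50. Cost to owner: €2,596.50. OOP to date €5,409.50.
Claim 3 — €3,143: deductible already satisfied, so owner's share is 25% × €3,143 = €785.75. Cost to owner: €785.75. OOP to date €6,195.25.
Claim 4 — €1,105: 25% coinsurance on €1,105 = €276.25. Cost to owner: €276.25. OOP to date €6,471.50.
Claim 5 — €8,653: deductible already satisfied, so owner's share is 25% × €8,653 = €2,163.25. Adding that to €6,471.50 gives €8,634.75, past the €7,500 cap; owner pays only €7,500 − €6,471.50 = €1,028.50.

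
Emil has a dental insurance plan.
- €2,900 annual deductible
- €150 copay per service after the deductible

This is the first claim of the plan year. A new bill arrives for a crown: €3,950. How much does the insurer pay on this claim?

€900

Deductible not yet touched, so the first €2,900 of the bill goes to the deductible.
The remaining €1,050 (= €3,950 − €2,900) moves to the copay.
Copay on this service: €150.
Patient responsibility: €2,900 + €150 = €3,050.
Insurer pays the balance: €3,950 − €3,050 = €900.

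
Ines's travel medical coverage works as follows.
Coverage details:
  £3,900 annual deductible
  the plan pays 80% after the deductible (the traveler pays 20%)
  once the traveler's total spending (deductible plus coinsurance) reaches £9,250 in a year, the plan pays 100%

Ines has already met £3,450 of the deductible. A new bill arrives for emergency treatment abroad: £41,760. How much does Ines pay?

£5,800

Deductible still to meet: £3,900 − £3,450 = £450.
After the £450 deductible portion, £41,760 − £450 = £41,310 is subject to coinsurance.
Traveler's 20% share of £41,310 is £8,262.
Traveler responsibility before any cap: £450 + £8,262 = £8,712.
Year-to-date out-of-pocket would reach £3,450 + £8,712 = £12,162, above the £9,250 maximum, so the traveler pays only £9,250 − £3,450 = £5,800.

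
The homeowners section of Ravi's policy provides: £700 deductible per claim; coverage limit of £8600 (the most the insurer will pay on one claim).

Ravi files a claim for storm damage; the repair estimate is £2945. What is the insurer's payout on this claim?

After the deductible, £2945 − £700 = £2245 remains.
£2245 is within the £8600 limit, so the insurer pays £2245.

£2245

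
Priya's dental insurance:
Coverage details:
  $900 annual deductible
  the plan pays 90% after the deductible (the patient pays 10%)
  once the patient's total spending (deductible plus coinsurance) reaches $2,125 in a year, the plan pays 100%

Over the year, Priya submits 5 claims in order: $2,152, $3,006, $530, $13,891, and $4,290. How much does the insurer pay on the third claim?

#1 ($2,152): $900 to deductible, leaving $1,252; coinsurance $1,252 × 10% = $125.20. Cost to patient: $1,025.20. OOP to date $1,025.20. Insurer: $2,152 − $1,025.20 = $1,126.80.
#2 ($3,006): deductible met; 10% of $3,006 = $300.60. Cost to patient: $300.60. OOP to date $1,325.80. Plan pays $3,006 − $300.60 = $2,705.40.
#3 ($530): 10% coinsurance on $530 = $53. Patient owes $53 (running OOP $1,378.80). Plan pays $530 − $53 = $477.

$477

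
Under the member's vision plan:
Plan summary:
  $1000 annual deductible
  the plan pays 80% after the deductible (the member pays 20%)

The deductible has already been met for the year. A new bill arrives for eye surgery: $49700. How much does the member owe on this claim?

$9940

The deductible is already satisfied, so the full bill goes to coinsurance.
Coinsurance: $49700 × 20% = $9940.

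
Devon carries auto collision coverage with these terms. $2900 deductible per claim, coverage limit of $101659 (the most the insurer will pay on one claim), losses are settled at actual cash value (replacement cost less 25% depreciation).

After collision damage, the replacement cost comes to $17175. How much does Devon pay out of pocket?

$7193.75

Actual cash value after 25% depreciation: $17175 × 75% = $12881.25.
Subtract the deductible: $12881.25 − $2900 = $9981.25.
$9981.25 ≤ $101659, so the limit doesn't bind; insurer pays $9981.25.
Driver's share is the uncovered remainder: $17175 − $9981.25 = $7193.75.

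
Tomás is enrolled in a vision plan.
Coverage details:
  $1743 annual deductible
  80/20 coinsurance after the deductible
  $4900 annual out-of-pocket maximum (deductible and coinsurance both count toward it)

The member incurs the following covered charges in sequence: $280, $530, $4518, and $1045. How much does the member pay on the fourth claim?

Bill 1, $280: entire amount goes to the deductible. Member owes $280 (running OOP $280).
Bill 2, $530: entire amount goes to the deductible. Cost to member: $530. OOP to date $810.
Bill 3, $4518: $933 to deductible, leaving $3585; 20% of $3585 = $717. Member owes $1650 (running OOP $2460).
Bill 4, $1045: deductible already satisfied, so member's share is 20% × $1045 = $209. Member pays $209; OOP now $2669.

$209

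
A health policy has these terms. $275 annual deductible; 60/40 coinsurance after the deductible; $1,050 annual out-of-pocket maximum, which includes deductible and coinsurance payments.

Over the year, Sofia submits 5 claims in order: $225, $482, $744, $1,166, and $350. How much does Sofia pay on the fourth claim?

Claim 1 — $225: fully absorbed by the deductible. Patient pays $225; OOP now $225.
Claim 2 — $482: $50 to deductible, leaving $432; patient's 40% is $172.80. Cost to patient: $222.80. OOP to date $447.80.
Claim 3 — $744: 40% coinsurance on $744 = $297.60. Cost to patient: $297.60. OOP to date $745.40.
Claim 4 — $1,166: deductible already satisfied, so patient's share is 40% × $1,166 = $466.40. OOP would hit $1,211.80 > $1,050, so the cap limits the patient to $1,050 − $745.40 = $304.60.

$304.60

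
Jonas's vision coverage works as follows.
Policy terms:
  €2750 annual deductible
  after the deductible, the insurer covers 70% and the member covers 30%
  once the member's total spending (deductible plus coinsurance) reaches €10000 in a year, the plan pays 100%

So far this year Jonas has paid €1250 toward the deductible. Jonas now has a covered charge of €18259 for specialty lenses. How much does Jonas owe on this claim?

Remaining deductible: €2750 − €1250 = €1500.
The remaining €16759 (= €18259 − €1500) moves to coinsurance.
Member's 30% share of €16759 is €5027.70.
That puts the member's cost at €1500 + €5027.70 = €6527.70 before any cap.
Year-to-date out-of-pocket becomes €1250 + €6527.70 = €7777.70, still under the €10000 maximum, so no cap applies.

€6527.70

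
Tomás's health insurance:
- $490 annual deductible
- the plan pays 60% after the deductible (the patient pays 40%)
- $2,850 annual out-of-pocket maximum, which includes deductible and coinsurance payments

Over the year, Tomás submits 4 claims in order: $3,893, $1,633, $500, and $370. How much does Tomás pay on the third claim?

Claim 1 — $3,893: $490 to deductible, leaving $3,403; 40% of $3,403 = $1,361.20. Patient owes $1,851.20 (running OOP $1,851.20).
Claim 2 — $1,633: deductible met; 40% of $1,633 = $653.20. Cost to patient: $653.20. OOP to date $2,504.40.
Claim 3 — $500: deductible already satisfied, so patient's share is 40% × $500 = $200. Patient owes $200 (running OOP $2,704.40).

$200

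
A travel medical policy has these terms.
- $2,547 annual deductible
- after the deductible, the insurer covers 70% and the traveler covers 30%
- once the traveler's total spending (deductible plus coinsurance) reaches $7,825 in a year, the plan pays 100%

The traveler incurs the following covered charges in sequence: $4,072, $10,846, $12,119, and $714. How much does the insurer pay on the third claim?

Bill 1, $4,072: $2,547 finishes the deductible; $1,525 goes to coinsurance; traveler's 30% is $457.50. Cost to traveler: $3,004.50. OOP to date $3,004.50. Plan pays $4,072 − $3,004.50 = $1,067.50.
Bill 2, $10,846: deductible met; 30% of $10,846 = $3,253.80. Traveler pays $3,253.80; OOP now $6,258.30. Plan pays $10,846 − $3,253.80 = $7,592.20.
Bill 3, $12,119: deductible already satisfied, so traveler's share is 30% × $12,119 = $3,635.70. Adding that to $6,258.30 gives $9,894, past the $7,825 cap; traveler pays only $7,825 − $6,258.30 = $1,566.70. Plan pays $12,119 − $1,566.70 = $10,552.30.

$10,552.30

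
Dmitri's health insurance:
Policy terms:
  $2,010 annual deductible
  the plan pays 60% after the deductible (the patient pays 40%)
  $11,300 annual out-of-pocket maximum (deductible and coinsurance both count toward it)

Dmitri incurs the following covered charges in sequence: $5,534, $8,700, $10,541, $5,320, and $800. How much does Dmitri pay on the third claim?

#1 ($5,534): $2,010 to deductible, leaving $3,524; patient's 40% is $1,409.60. Cost to patient: $3,419.60. OOP to date $3,419.60.
#2 ($8,700): deductible already satisfied, so patient's share is 40% × $8,700 = $3,480. Cost to patient: $3,480. OOP to date $6,899.60.
#3 ($10,541): deductible already satisfied, so patient's share is 40% × $10,541 = $4,216.40. Patient pays $4,216.40; OOP now $11,116.

$4,216.40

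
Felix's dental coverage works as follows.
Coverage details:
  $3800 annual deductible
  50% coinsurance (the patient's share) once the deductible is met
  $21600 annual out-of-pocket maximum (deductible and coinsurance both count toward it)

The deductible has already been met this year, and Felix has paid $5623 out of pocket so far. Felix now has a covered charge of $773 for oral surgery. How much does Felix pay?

The deductible is already satisfied, so the full bill goes to coinsurance.
Patient's 50% share of $773 is $386.50.
Year-to-date out-of-pocket becomes $5623 + $386.50 = $6009.50, still under the $21600 maximum, so no cap applies.

$386.50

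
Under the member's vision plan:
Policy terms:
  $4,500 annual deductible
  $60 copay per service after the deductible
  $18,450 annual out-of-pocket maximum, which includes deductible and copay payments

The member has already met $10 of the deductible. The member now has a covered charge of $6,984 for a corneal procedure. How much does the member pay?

$4,550

$10 of the $4,500 deductible is already met, leaving $4,490.
That leaves $6,984 − $4,490 = $2,494 for the copay.
Copay on this service: $60.
That puts the member's cost at $4,490 + $60 = $4,550 before any cap.
Total out-of-pocket so far would be $10 + $4,550 = $4,560, below the $18,450 cap — no reduction.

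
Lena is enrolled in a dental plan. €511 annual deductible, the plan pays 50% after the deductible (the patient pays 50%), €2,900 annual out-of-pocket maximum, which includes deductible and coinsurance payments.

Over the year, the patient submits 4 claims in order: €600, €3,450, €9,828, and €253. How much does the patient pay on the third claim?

€619.50

#1 (€600): €511 finishes the deductible; €89 goes to coinsurance; patient's 50% is €44.50. Patient owes €555.50 (running OOP €555.50).
#2 (€3,450): 50% coinsurance on €3,450 = €1,725. Cost to patient: €1,725. OOP to date €2,280.50.
#3 (€9,828): deductible already satisfied, so patient's share is 50% × €9,828 = €4,914. OOP would hit €7,194.50 > €2,900, so the cap limits the patient to €2,900 − €2,280.50 = €619.50.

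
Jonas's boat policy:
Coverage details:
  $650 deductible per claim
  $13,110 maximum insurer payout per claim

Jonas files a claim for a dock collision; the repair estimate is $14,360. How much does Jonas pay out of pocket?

$1,250

Subtract the deductible: $14,360 − $650 = $13,710.
The $13,110 per-incident cap binds; insurer pays $13,110.
The owner bears the rest of the original loss: $14,360 − $13,110 = $1,250.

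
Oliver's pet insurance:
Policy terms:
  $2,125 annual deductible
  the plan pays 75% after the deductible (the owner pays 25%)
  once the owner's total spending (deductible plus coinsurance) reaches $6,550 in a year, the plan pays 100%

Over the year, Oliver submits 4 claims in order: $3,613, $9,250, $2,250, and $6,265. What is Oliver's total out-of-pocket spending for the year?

$6,550

Claim 1 — $3,613: deductible takes $2,125, $1,488 remains; coinsurance $1,488 × 25% = $372. Cost to owner: $2,497. OOP to date $2,497.
Claim 2 — $9,250: deductible met; 25% of $9,250 = $2,312.50. Owner pays $2,312.50; OOP now $4,809.50.
Claim 3 — $2,250: deductible already satisfied, so owner's share is 25% × $2,250 = $562.50. Owner pays $562.50; OOP now $5,372.
Claim 4 — $6,265: deductible met; 25% of $6,265 = $1,566.25. OOP would hit $6,938.25 > $6,550, so the cap limits the owner to $6,550 − $5,372 = $1,178.
Summing the owner's payments: $2,497 + $2,312.50 + $562.50 + $1,178 = $6,550.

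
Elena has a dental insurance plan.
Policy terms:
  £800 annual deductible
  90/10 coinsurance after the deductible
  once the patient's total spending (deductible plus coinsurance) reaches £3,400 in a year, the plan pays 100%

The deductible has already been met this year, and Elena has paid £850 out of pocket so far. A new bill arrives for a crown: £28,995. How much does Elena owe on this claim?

With the deductible met, the entire £28,995 is subject to coinsurance.
10% of £28,995 = £2,899.50 falls to the patient.
That would bring total out-of-pocket to £3,749.50, past the £3,400 cap. The patient is capped at £3,400 − £850 = £2,550 on this claim.

£2,550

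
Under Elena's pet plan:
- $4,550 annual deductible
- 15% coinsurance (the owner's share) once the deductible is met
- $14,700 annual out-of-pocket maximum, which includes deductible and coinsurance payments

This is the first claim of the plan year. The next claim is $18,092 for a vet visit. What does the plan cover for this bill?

$11,510.70

The full $4,550 deductible is still open; $4,550 of this bill applies to it.
The remaining $13,542 (= $18,092 − $4,550) moves to coinsurance.
Coinsurance: $13,542 × 15% = $2,031.30.
That puts the owner's cost at $4,550 + $2,031.30 = $6,581.30 before any cap.
Total out-of-pocket so far would be $0 + $6,581.30 = $6,581.30, below the $14,700 cap — no reduction.
The plan picks up $18,092 − $6,581.30 = $11,510.70.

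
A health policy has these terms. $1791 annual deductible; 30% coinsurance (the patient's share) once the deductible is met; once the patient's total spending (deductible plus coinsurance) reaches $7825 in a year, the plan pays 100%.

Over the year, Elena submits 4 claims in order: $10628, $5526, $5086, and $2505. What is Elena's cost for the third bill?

$1525.80

Claim 1 ($10628): $1791 to deductible, leaving $8837; coinsurance $8837 × 30% = $2651.10. Patient owes $4442.10 (running OOP $4442.10).
Claim 2 ($5526): deductible met; 30% of $5526 = $1657.80. Cost to patient: $1657.80. OOP to date $6099.90.
Claim 3 ($5086): deductible met; 30% of $5086 = $1525.80. Patient owes $1525.80 (running OOP $7625.70).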